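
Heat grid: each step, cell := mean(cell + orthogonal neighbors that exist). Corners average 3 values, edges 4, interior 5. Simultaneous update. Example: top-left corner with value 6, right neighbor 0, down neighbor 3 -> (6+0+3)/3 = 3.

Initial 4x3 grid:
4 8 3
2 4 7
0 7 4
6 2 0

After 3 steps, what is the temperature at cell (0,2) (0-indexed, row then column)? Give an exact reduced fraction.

Answer: 413/80

Derivation:
Step 1: cell (0,2) = 6
Step 2: cell (0,2) = 61/12
Step 3: cell (0,2) = 413/80
Full grid after step 3:
  601/135 13291/2880 413/80
  5519/1440 1373/300 1079/240
  5327/1440 1079/300 491/120
  424/135 10051/2880 2393/720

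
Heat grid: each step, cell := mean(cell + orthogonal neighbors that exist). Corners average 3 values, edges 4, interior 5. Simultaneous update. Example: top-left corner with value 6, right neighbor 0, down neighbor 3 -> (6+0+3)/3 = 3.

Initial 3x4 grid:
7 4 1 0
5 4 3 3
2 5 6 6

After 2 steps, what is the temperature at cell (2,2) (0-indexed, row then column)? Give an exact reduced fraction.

Answer: 353/80

Derivation:
Step 1: cell (2,2) = 5
Step 2: cell (2,2) = 353/80
Full grid after step 2:
  83/18 233/60 161/60 19/9
  541/120 407/100 88/25 191/60
  17/4 349/80 353/80 13/3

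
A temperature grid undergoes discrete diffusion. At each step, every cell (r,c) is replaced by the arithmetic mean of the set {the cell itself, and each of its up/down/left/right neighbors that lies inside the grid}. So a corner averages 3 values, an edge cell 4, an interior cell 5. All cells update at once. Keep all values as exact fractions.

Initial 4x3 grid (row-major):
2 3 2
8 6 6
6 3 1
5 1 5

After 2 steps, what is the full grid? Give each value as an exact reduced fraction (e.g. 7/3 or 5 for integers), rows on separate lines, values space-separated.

After step 1:
  13/3 13/4 11/3
  11/2 26/5 15/4
  11/2 17/5 15/4
  4 7/2 7/3
After step 2:
  157/36 329/80 32/9
  77/15 211/50 491/120
  23/5 427/100 397/120
  13/3 397/120 115/36

Answer: 157/36 329/80 32/9
77/15 211/50 491/120
23/5 427/100 397/120
13/3 397/120 115/36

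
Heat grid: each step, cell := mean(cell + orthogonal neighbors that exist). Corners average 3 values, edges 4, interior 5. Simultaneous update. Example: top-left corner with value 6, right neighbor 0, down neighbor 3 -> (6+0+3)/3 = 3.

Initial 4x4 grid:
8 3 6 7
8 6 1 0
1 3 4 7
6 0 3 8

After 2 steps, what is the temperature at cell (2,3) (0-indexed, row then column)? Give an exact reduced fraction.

Step 1: cell (2,3) = 19/4
Step 2: cell (2,3) = 181/40
Full grid after step 2:
  107/18 77/15 133/30 37/9
  1247/240 219/50 96/25 487/120
  923/240 181/50 183/50 181/40
  59/18 713/240 327/80 29/6

Answer: 181/40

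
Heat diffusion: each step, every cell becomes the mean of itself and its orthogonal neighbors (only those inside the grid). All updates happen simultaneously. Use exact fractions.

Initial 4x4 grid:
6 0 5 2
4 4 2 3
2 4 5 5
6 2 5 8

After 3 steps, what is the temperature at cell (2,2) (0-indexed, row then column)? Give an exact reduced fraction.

Step 1: cell (2,2) = 21/5
Step 2: cell (2,2) = 433/100
Step 3: cell (2,2) = 4149/1000
Full grid after step 3:
  1847/540 2441/720 11149/3600 7193/2160
  2603/720 5117/1500 21863/6000 26153/7200
  13327/3600 23147/6000 4149/1000 3641/800
  8309/2160 29609/7200 3721/800 1787/360

Answer: 4149/1000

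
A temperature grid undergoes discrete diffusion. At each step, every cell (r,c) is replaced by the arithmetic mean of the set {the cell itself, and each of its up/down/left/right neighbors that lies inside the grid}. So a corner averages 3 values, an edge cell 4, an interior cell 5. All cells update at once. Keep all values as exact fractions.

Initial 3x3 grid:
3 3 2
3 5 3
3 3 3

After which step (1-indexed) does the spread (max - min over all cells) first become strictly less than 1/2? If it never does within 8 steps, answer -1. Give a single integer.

Step 1: max=7/2, min=8/3, spread=5/6
Step 2: max=169/50, min=55/18, spread=73/225
  -> spread < 1/2 first at step 2
Step 3: max=7913/2400, min=3317/1080, spread=4877/21600
Step 4: max=35479/10800, min=204199/64800, spread=347/2592
Step 5: max=2107163/648000, min=12277853/3888000, spread=2921/31104
Step 6: max=126249811/38880000, min=742116991/233280000, spread=24611/373248
Step 7: max=7544037167/2332800000, min=44616319877/13996800000, spread=207329/4478976
Step 8: max=451940631199/139968000000, min=2684352615319/839808000000, spread=1746635/53747712

Answer: 2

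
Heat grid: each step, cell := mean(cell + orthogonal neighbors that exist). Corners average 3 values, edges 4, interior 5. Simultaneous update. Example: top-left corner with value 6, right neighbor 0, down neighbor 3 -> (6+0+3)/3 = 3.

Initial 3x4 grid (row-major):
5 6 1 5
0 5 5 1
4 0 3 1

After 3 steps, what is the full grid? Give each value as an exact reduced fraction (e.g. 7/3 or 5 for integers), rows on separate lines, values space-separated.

Answer: 1903/540 6523/1800 12271/3600 659/216
7639/2400 6297/2000 5987/2000 557/200
5747/2160 19667/7200 18667/7200 1049/432

Derivation:
After step 1:
  11/3 17/4 17/4 7/3
  7/2 16/5 3 3
  4/3 3 9/4 5/3
After step 2:
  137/36 461/120 83/24 115/36
  117/40 339/100 157/50 5/2
  47/18 587/240 119/48 83/36
After step 3:
  1903/540 6523/1800 12271/3600 659/216
  7639/2400 6297/2000 5987/2000 557/200
  5747/2160 19667/7200 18667/7200 1049/432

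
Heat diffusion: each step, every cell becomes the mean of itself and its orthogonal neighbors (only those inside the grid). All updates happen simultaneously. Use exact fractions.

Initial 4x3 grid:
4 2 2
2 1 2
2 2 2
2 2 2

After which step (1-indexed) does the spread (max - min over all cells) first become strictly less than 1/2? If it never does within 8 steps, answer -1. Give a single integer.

Answer: 3

Derivation:
Step 1: max=8/3, min=7/4, spread=11/12
Step 2: max=43/18, min=151/80, spread=361/720
Step 3: max=2429/1080, min=1539/800, spread=7027/21600
  -> spread < 1/2 first at step 3
Step 4: max=281717/129600, min=46523/24000, spread=9529/40500
Step 5: max=16569193/7776000, min=210469/108000, spread=56617/311040
Step 6: max=980519087/466560000, min=25397917/12960000, spread=2647763/18662400
Step 7: max=58302953533/27993600000, min=1531431803/777600000, spread=25371269/223948800
Step 8: max=3474785598647/1679616000000, min=92330141077/46656000000, spread=1207204159/13436928000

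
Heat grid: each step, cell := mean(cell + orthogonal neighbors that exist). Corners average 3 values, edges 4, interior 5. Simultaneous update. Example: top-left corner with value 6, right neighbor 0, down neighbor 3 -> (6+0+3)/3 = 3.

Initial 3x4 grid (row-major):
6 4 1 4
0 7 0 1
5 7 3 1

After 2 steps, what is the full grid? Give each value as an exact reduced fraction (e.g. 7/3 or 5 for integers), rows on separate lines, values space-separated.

After step 1:
  10/3 9/2 9/4 2
  9/2 18/5 12/5 3/2
  4 11/2 11/4 5/3
After step 2:
  37/9 821/240 223/80 23/12
  463/120 41/10 5/2 227/120
  14/3 317/80 739/240 71/36

Answer: 37/9 821/240 223/80 23/12
463/120 41/10 5/2 227/120
14/3 317/80 739/240 71/36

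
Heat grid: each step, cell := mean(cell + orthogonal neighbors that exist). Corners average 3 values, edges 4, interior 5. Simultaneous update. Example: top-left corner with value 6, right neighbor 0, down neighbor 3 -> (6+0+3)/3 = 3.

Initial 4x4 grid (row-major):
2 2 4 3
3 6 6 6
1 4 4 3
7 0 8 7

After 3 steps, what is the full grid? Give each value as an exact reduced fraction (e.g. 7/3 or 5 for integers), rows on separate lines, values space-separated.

Answer: 437/135 25859/7200 29459/7200 9467/2160
23669/7200 1153/300 1049/240 16747/3600
25717/7200 23287/6000 2351/500 5917/1200
1529/432 15101/3600 5627/1200 31/6

Derivation:
After step 1:
  7/3 7/2 15/4 13/3
  3 21/5 26/5 9/2
  15/4 3 5 5
  8/3 19/4 19/4 6
After step 2:
  53/18 827/240 1007/240 151/36
  797/240 189/50 453/100 571/120
  149/48 207/50 459/100 41/8
  67/18 91/24 41/8 21/4
After step 3:
  437/135 25859/7200 29459/7200 9467/2160
  23669/7200 1153/300 1049/240 16747/3600
  25717/7200 23287/6000 2351/500 5917/1200
  1529/432 15101/3600 5627/1200 31/6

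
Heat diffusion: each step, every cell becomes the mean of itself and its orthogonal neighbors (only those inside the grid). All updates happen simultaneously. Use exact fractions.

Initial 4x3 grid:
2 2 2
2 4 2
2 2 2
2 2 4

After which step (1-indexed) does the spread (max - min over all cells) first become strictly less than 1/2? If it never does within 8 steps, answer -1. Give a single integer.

Step 1: max=8/3, min=2, spread=2/3
Step 2: max=23/9, min=13/6, spread=7/18
  -> spread < 1/2 first at step 2
Step 3: max=2687/1080, min=2693/1200, spread=2633/10800
Step 4: max=131479/54000, min=82261/36000, spread=647/4320
Step 5: max=9390617/3888000, min=2978539/1296000, spread=455/3888
Step 6: max=558184603/233280000, min=179859101/77760000, spread=186073/2332800
Step 7: max=33354437177/13996800000, min=10812618559/4665600000, spread=1833163/27993600
Step 8: max=1992991033243/839808000000, min=650862609581/279936000000, spread=80806409/1679616000

Answer: 2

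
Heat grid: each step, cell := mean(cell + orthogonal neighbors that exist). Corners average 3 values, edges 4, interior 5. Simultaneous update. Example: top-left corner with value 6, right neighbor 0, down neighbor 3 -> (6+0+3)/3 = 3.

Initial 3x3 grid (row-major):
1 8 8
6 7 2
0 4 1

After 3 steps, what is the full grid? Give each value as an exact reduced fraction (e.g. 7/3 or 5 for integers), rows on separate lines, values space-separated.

After step 1:
  5 6 6
  7/2 27/5 9/2
  10/3 3 7/3
After step 2:
  29/6 28/5 11/2
  517/120 112/25 547/120
  59/18 211/60 59/18
After step 3:
  1769/360 1531/300 1879/360
  30419/7200 6739/1500 32069/7200
  3997/1080 13097/3600 4087/1080

Answer: 1769/360 1531/300 1879/360
30419/7200 6739/1500 32069/7200
3997/1080 13097/3600 4087/1080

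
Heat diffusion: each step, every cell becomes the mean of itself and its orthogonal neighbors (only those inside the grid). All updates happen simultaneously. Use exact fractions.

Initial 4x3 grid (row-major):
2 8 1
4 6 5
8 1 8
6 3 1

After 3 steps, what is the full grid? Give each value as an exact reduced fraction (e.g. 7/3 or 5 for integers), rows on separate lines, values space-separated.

Answer: 2527/540 13481/2880 1241/270
7001/1440 5533/1200 6671/1440
1339/288 1111/240 403/96
5021/1080 11911/2880 1487/360

Derivation:
After step 1:
  14/3 17/4 14/3
  5 24/5 5
  19/4 26/5 15/4
  17/3 11/4 4
After step 2:
  167/36 1103/240 167/36
  1153/240 97/20 1093/240
  1237/240 17/4 359/80
  79/18 1057/240 7/2
After step 3:
  2527/540 13481/2880 1241/270
  7001/1440 5533/1200 6671/1440
  1339/288 1111/240 403/96
  5021/1080 11911/2880 1487/360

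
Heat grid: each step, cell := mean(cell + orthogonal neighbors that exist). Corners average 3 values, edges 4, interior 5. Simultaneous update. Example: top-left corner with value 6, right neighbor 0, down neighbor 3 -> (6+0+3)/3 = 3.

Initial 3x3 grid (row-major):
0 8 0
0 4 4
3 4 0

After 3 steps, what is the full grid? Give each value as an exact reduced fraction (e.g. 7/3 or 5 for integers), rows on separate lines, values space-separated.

Answer: 1235/432 1043/360 115/36
811/320 1789/600 2041/720
569/216 831/320 1235/432

Derivation:
After step 1:
  8/3 3 4
  7/4 4 2
  7/3 11/4 8/3
After step 2:
  89/36 41/12 3
  43/16 27/10 19/6
  41/18 47/16 89/36
After step 3:
  1235/432 1043/360 115/36
  811/320 1789/600 2041/720
  569/216 831/320 1235/432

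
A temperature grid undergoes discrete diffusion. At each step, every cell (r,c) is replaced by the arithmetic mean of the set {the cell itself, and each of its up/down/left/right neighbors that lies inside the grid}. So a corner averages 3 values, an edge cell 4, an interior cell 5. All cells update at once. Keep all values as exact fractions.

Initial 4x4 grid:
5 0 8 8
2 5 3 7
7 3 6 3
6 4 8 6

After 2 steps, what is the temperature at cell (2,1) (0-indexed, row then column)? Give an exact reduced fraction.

Step 1: cell (2,1) = 5
Step 2: cell (2,1) = 439/100
Full grid after step 2:
  139/36 851/240 1363/240 53/9
  851/240 453/100 23/5 1453/240
  239/48 439/100 269/50 1261/240
  185/36 263/48 1291/240 103/18

Answer: 439/100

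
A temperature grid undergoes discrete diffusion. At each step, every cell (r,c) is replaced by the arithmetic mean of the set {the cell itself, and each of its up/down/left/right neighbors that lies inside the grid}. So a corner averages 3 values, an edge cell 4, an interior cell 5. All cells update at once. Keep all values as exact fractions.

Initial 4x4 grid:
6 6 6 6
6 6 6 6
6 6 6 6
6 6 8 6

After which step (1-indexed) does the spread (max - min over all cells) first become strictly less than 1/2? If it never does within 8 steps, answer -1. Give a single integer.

Answer: 3

Derivation:
Step 1: max=20/3, min=6, spread=2/3
Step 2: max=391/60, min=6, spread=31/60
Step 3: max=3451/540, min=6, spread=211/540
  -> spread < 1/2 first at step 3
Step 4: max=340843/54000, min=6, spread=16843/54000
Step 5: max=3054643/486000, min=27079/4500, spread=130111/486000
Step 6: max=91122367/14580000, min=1627159/270000, spread=3255781/14580000
Step 7: max=2724753691/437400000, min=1631107/270000, spread=82360351/437400000
Step 8: max=81483316891/13122000000, min=294106441/48600000, spread=2074577821/13122000000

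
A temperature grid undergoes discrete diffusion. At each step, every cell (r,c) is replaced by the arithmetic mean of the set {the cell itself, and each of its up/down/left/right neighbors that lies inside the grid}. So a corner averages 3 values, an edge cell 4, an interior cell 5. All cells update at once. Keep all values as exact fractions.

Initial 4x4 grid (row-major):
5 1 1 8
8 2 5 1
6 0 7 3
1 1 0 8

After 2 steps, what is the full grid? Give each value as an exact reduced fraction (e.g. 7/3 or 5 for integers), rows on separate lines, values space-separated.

After step 1:
  14/3 9/4 15/4 10/3
  21/4 16/5 16/5 17/4
  15/4 16/5 3 19/4
  8/3 1/2 4 11/3
After step 2:
  73/18 52/15 47/15 34/9
  253/60 171/50 87/25 233/60
  223/60 273/100 363/100 47/12
  83/36 311/120 67/24 149/36

Answer: 73/18 52/15 47/15 34/9
253/60 171/50 87/25 233/60
223/60 273/100 363/100 47/12
83/36 311/120 67/24 149/36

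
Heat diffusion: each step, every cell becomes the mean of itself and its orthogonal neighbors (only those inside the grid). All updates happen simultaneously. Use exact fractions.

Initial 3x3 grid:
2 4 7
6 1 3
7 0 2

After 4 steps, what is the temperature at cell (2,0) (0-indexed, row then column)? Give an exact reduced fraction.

Answer: 216983/64800

Derivation:
Step 1: cell (2,0) = 13/3
Step 2: cell (2,0) = 65/18
Step 3: cell (2,0) = 3679/1080
Step 4: cell (2,0) = 216983/64800
Full grid after step 4:
  79511/21600 1545761/432000 446741/129600
  763193/216000 1206989/360000 2769647/864000
  216983/64800 150779/48000 387641/129600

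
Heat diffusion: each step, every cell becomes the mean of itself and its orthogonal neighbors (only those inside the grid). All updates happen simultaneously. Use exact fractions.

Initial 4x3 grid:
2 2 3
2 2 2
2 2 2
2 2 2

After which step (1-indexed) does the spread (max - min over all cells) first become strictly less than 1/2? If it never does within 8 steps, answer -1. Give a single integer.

Answer: 1

Derivation:
Step 1: max=7/3, min=2, spread=1/3
  -> spread < 1/2 first at step 1
Step 2: max=41/18, min=2, spread=5/18
Step 3: max=473/216, min=2, spread=41/216
Step 4: max=56057/25920, min=2, spread=4217/25920
Step 5: max=3319549/1555200, min=14479/7200, spread=38417/311040
Step 6: max=197824211/93312000, min=290597/144000, spread=1903471/18662400
Step 7: max=11798429089/5598720000, min=8755759/4320000, spread=18038617/223948800
Step 8: max=705114582851/335923200000, min=790526759/388800000, spread=883978523/13436928000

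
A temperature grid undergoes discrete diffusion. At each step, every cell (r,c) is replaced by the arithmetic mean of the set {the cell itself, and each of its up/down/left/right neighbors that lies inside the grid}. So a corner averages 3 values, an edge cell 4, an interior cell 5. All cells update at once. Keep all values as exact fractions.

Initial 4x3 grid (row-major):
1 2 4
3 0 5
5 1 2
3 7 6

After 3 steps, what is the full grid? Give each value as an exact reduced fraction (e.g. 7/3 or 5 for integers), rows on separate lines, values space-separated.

Answer: 203/90 34259/14400 367/135
2013/800 16051/6000 21067/7200
7769/2400 6707/2000 8419/2400
281/72 19003/4800 97/24

Derivation:
After step 1:
  2 7/4 11/3
  9/4 11/5 11/4
  3 3 7/2
  5 17/4 5
After step 2:
  2 577/240 49/18
  189/80 239/100 727/240
  53/16 319/100 57/16
  49/12 69/16 17/4
After step 3:
  203/90 34259/14400 367/135
  2013/800 16051/6000 21067/7200
  7769/2400 6707/2000 8419/2400
  281/72 19003/4800 97/24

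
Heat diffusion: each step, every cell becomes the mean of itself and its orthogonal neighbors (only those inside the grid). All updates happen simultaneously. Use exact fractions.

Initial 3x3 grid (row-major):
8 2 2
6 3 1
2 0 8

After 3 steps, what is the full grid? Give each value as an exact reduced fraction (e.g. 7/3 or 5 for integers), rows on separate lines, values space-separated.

Answer: 4207/1080 17281/4800 6409/2160
18581/4800 19291/6000 22309/7200
1831/540 47393/14400 2093/720

Derivation:
After step 1:
  16/3 15/4 5/3
  19/4 12/5 7/2
  8/3 13/4 3
After step 2:
  83/18 263/80 107/36
  303/80 353/100 317/120
  32/9 679/240 13/4
After step 3:
  4207/1080 17281/4800 6409/2160
  18581/4800 19291/6000 22309/7200
  1831/540 47393/14400 2093/720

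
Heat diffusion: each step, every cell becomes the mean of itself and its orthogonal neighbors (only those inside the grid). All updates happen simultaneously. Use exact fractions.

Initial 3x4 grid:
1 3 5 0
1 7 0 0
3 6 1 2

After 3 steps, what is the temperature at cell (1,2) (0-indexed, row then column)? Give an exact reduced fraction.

Step 1: cell (1,2) = 13/5
Step 2: cell (1,2) = 43/20
Step 3: cell (1,2) = 182/75
Full grid after step 3:
  1531/540 2101/720 1597/720 1943/1080
  763/240 581/200 182/75 2243/1440
  3487/1080 1153/360 277/120 313/180

Answer: 182/75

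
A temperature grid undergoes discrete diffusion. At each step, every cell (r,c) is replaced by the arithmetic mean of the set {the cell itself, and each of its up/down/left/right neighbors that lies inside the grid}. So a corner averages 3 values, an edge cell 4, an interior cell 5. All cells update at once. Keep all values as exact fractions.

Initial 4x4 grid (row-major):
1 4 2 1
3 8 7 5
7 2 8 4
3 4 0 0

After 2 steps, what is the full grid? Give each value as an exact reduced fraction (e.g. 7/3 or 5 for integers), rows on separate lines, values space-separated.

Answer: 67/18 883/240 191/48 125/36
479/120 251/50 91/20 103/24
569/120 104/25 93/20 421/120
32/9 943/240 647/240 103/36

Derivation:
After step 1:
  8/3 15/4 7/2 8/3
  19/4 24/5 6 17/4
  15/4 29/5 21/5 17/4
  14/3 9/4 3 4/3
After step 2:
  67/18 883/240 191/48 125/36
  479/120 251/50 91/20 103/24
  569/120 104/25 93/20 421/120
  32/9 943/240 647/240 103/36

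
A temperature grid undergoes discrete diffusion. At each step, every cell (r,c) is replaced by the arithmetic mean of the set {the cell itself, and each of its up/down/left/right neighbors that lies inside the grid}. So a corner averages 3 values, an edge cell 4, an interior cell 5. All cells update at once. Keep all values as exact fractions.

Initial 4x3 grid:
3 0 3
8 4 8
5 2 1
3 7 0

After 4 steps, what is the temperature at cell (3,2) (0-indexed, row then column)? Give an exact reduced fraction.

Step 1: cell (3,2) = 8/3
Step 2: cell (3,2) = 101/36
Step 3: cell (3,2) = 7003/2160
Step 4: cell (3,2) = 220057/64800
Full grid after step 4:
  252727/64800 1614643/432000 116501/32400
  434987/108000 171683/45000 775849/216000
  48923/12000 678007/180000 757489/216000
  793/200 796849/216000 220057/64800

Answer: 220057/64800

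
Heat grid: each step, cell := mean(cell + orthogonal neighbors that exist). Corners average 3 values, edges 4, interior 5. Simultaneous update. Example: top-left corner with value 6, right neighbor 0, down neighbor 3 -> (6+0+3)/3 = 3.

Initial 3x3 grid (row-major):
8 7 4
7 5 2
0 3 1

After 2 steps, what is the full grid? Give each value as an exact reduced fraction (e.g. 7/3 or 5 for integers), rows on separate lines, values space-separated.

After step 1:
  22/3 6 13/3
  5 24/5 3
  10/3 9/4 2
After step 2:
  55/9 337/60 40/9
  307/60 421/100 53/15
  127/36 743/240 29/12

Answer: 55/9 337/60 40/9
307/60 421/100 53/15
127/36 743/240 29/12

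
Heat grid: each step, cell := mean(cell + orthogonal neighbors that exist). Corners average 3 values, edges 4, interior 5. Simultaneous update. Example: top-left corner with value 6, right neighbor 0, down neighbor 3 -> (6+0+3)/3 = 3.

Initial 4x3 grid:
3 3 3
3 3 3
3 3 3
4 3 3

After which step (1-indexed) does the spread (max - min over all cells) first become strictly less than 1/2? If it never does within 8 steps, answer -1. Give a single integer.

Step 1: max=10/3, min=3, spread=1/3
  -> spread < 1/2 first at step 1
Step 2: max=59/18, min=3, spread=5/18
Step 3: max=689/216, min=3, spread=41/216
Step 4: max=81977/25920, min=3, spread=4217/25920
Step 5: max=4874749/1555200, min=21679/7200, spread=38417/311040
Step 6: max=291136211/93312000, min=434597/144000, spread=1903471/18662400
Step 7: max=17397149089/5598720000, min=13075759/4320000, spread=18038617/223948800
Step 8: max=1041037782851/335923200000, min=1179326759/388800000, spread=883978523/13436928000

Answer: 1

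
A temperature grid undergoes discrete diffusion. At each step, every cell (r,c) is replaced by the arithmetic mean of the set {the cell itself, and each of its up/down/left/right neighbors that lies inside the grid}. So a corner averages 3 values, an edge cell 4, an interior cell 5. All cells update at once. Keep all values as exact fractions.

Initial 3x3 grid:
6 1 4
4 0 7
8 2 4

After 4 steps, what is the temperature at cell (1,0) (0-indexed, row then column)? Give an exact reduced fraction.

Step 1: cell (1,0) = 9/2
Step 2: cell (1,0) = 469/120
Step 3: cell (1,0) = 27413/7200
Step 4: cell (1,0) = 1625761/432000
Full grid after step 4:
  470891/129600 3076897/864000 25487/7200
  1625761/432000 662557/180000 3151397/864000
  62827/16200 61093/16000 487291/129600

Answer: 1625761/432000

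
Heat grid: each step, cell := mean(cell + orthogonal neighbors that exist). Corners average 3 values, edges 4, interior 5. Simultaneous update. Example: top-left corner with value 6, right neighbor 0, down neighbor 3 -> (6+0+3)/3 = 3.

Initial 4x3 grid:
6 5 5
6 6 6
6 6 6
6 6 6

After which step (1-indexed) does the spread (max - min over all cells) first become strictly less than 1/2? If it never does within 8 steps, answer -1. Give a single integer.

Step 1: max=6, min=16/3, spread=2/3
Step 2: max=6, min=199/36, spread=17/36
  -> spread < 1/2 first at step 2
Step 3: max=6, min=12113/2160, spread=847/2160
Step 4: max=1346/225, min=183769/32400, spread=2011/6480
Step 5: max=644287/108000, min=22197217/3888000, spread=199423/777600
Step 6: max=12844751/2160000, min=1338775133/233280000, spread=1938319/9331200
Step 7: max=1152955801/194400000, min=80619122947/13996800000, spread=95747789/559872000
Step 8: max=69010856059/11664000000, min=4851278744873/839808000000, spread=940023131/6718464000

Answer: 2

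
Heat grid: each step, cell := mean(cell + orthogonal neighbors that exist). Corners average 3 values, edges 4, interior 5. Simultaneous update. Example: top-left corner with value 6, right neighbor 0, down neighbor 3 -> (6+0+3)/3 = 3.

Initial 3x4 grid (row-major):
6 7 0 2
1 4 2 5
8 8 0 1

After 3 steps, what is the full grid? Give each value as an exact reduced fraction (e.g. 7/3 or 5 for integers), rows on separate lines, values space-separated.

After step 1:
  14/3 17/4 11/4 7/3
  19/4 22/5 11/5 5/2
  17/3 5 11/4 2
After step 2:
  41/9 241/60 173/60 91/36
  1169/240 103/25 73/25 271/120
  185/36 1069/240 239/80 29/12
After step 3:
  9679/2160 7009/1800 11113/3600 2761/1080
  67267/14400 12229/3000 18203/6000 18221/7200
  5207/1080 30061/7200 7667/2400 613/240

Answer: 9679/2160 7009/1800 11113/3600 2761/1080
67267/14400 12229/3000 18203/6000 18221/7200
5207/1080 30061/7200 7667/2400 613/240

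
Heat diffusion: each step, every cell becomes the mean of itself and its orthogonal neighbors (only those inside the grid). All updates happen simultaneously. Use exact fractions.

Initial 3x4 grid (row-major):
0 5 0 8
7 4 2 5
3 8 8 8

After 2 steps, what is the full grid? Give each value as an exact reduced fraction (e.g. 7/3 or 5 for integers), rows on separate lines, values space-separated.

After step 1:
  4 9/4 15/4 13/3
  7/2 26/5 19/5 23/4
  6 23/4 13/2 7
After step 2:
  13/4 19/5 53/15 83/18
  187/40 41/10 5 1253/240
  61/12 469/80 461/80 77/12

Answer: 13/4 19/5 53/15 83/18
187/40 41/10 5 1253/240
61/12 469/80 461/80 77/12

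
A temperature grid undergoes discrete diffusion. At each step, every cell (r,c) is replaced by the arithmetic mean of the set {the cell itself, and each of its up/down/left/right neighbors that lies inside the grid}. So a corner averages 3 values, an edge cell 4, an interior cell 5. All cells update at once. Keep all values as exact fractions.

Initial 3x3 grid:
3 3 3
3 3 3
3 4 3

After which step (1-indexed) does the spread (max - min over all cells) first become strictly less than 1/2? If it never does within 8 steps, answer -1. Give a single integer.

Answer: 1

Derivation:
Step 1: max=10/3, min=3, spread=1/3
  -> spread < 1/2 first at step 1
Step 2: max=787/240, min=3, spread=67/240
Step 3: max=6917/2160, min=607/200, spread=1807/10800
Step 4: max=2749963/864000, min=16561/5400, spread=33401/288000
Step 5: max=24557933/7776000, min=1663391/540000, spread=3025513/38880000
Step 6: max=9796126867/3110400000, min=89155949/28800000, spread=53531/995328
Step 7: max=585904925849/186624000000, min=24119116051/7776000000, spread=450953/11943936
Step 8: max=35101223560603/11197440000000, min=2900368610519/933120000000, spread=3799043/143327232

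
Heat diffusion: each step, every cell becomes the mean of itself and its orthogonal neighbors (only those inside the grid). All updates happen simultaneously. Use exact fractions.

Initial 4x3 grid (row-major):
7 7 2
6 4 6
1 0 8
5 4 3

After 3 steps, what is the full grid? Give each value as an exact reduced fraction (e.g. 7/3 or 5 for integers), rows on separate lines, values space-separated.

Answer: 5543/1080 3637/720 3607/720
653/144 5489/1200 149/32
1351/360 4753/1200 2023/480
3727/1080 523/144 2923/720

Derivation:
After step 1:
  20/3 5 5
  9/2 23/5 5
  3 17/5 17/4
  10/3 3 5
After step 2:
  97/18 319/60 5
  563/120 9/2 377/80
  427/120 73/20 353/80
  28/9 221/60 49/12
After step 3:
  5543/1080 3637/720 3607/720
  653/144 5489/1200 149/32
  1351/360 4753/1200 2023/480
  3727/1080 523/144 2923/720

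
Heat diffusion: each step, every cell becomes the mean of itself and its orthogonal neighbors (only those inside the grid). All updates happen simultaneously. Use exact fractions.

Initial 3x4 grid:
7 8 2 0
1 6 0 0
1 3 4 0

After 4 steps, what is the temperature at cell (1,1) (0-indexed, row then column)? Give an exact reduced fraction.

Step 1: cell (1,1) = 18/5
Step 2: cell (1,1) = 19/5
Step 3: cell (1,1) = 1309/400
Step 4: cell (1,1) = 78637/24000
Full grid after step 4:
  104279/25920 151993/43200 114389/43200 23879/12960
  207899/57600 78637/24000 6919/3000 12299/7200
  84679/25920 121343/43200 94639/43200 20539/12960

Answer: 78637/24000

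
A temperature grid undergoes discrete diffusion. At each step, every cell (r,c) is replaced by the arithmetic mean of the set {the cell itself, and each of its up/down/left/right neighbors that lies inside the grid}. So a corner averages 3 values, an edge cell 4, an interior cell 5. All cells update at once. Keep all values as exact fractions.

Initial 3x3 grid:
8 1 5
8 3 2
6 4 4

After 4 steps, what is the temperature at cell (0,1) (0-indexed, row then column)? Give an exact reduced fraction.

Answer: 3699659/864000

Derivation:
Step 1: cell (0,1) = 17/4
Step 2: cell (0,1) = 971/240
Step 3: cell (0,1) = 62197/14400
Step 4: cell (0,1) = 3699659/864000
Full grid after step 4:
  311401/64800 3699659/864000 501977/129600
  4196659/864000 1578233/360000 551839/144000
  35239/7200 3791159/864000 515077/129600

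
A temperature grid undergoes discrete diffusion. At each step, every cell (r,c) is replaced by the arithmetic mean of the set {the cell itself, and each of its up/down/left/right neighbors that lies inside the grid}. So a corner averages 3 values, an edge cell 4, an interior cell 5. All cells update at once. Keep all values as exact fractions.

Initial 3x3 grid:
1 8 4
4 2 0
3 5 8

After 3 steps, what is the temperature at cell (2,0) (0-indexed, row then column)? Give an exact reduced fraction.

Step 1: cell (2,0) = 4
Step 2: cell (2,0) = 11/3
Step 3: cell (2,0) = 689/180
Full grid after step 3:
  8033/2160 53491/14400 2791/720
  26033/7200 23167/6000 27683/7200
  689/180 27983/7200 548/135

Answer: 689/180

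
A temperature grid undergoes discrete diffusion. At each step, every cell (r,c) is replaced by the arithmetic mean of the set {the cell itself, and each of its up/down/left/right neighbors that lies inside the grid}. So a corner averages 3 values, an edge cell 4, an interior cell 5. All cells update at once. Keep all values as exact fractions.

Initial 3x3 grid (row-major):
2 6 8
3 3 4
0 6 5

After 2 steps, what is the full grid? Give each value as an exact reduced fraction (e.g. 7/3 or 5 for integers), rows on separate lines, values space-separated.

After step 1:
  11/3 19/4 6
  2 22/5 5
  3 7/2 5
After step 2:
  125/36 1129/240 21/4
  49/15 393/100 51/10
  17/6 159/40 9/2

Answer: 125/36 1129/240 21/4
49/15 393/100 51/10
17/6 159/40 9/2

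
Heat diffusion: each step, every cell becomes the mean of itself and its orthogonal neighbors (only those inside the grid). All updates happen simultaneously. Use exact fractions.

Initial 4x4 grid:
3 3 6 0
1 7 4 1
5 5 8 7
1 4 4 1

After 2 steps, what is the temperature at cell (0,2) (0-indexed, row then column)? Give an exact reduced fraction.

Answer: 233/60

Derivation:
Step 1: cell (0,2) = 13/4
Step 2: cell (0,2) = 233/60
Full grid after step 2:
  133/36 43/12 233/60 103/36
  10/3 19/4 421/100 887/240
  121/30 219/50 251/50 337/80
  59/18 1013/240 347/80 25/6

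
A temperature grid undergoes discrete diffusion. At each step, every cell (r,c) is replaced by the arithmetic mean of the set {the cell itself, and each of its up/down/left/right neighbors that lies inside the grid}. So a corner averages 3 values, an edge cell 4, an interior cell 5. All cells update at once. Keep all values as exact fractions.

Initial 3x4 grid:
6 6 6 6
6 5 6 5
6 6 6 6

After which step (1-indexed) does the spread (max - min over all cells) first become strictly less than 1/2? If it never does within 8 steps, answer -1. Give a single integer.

Answer: 1

Derivation:
Step 1: max=6, min=28/5, spread=2/5
  -> spread < 1/2 first at step 1
Step 2: max=471/80, min=1361/240, spread=13/60
Step 3: max=2113/360, min=6203/1080, spread=17/135
Step 4: max=1685119/288000, min=4970777/864000, spread=4229/43200
Step 5: max=15133229/2592000, min=44871307/7776000, spread=26419/388800
Step 6: max=6047239159/1036800000, min=17964647777/3110400000, spread=1770697/31104000
Step 7: max=54360538769/9331200000, min=161887299607/27993600000, spread=11943167/279936000
Step 8: max=21733346304079/3732480000000, min=64787066721737/11197440000000, spread=825944381/22394880000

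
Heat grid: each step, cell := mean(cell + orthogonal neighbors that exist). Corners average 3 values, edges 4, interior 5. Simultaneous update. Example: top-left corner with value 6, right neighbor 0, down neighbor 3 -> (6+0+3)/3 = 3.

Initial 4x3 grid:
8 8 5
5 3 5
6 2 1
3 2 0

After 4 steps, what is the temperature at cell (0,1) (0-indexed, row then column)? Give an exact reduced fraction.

Step 1: cell (0,1) = 6
Step 2: cell (0,1) = 59/10
Step 3: cell (0,1) = 3257/600
Step 4: cell (0,1) = 187033/36000
Full grid after step 4:
  29137/5400 187033/36000 52049/10800
  86219/18000 11087/2500 146813/36000
  12832/3375 1215503/360000 12037/4000
  411173/129600 2366497/864000 105491/43200

Answer: 187033/36000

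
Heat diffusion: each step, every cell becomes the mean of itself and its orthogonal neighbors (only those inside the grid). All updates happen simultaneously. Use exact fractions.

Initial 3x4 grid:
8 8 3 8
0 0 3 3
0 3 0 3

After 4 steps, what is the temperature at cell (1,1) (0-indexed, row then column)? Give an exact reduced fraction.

Answer: 508211/180000

Derivation:
Step 1: cell (1,1) = 14/5
Step 2: cell (1,1) = 121/50
Step 3: cell (1,1) = 17783/6000
Step 4: cell (1,1) = 508211/180000
Full grid after step 4:
  220931/64800 799037/216000 812437/216000 510377/129600
  610067/216000 508211/180000 1157147/360000 2833843/864000
  5669/2700 81277/36000 29059/12000 122309/43200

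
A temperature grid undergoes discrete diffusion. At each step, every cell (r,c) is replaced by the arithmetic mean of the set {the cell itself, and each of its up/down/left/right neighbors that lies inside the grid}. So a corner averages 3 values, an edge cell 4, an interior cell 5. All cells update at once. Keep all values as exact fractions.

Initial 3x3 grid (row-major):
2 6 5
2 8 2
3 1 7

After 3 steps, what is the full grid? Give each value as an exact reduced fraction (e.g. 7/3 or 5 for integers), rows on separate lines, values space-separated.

After step 1:
  10/3 21/4 13/3
  15/4 19/5 11/2
  2 19/4 10/3
After step 2:
  37/9 1003/240 181/36
  773/240 461/100 509/120
  7/2 833/240 163/36
After step 3:
  518/135 64541/14400 9683/2160
  55591/14400 7889/2000 33133/7200
  1223/360 57991/14400 8813/2160

Answer: 518/135 64541/14400 9683/2160
55591/14400 7889/2000 33133/7200
1223/360 57991/14400 8813/2160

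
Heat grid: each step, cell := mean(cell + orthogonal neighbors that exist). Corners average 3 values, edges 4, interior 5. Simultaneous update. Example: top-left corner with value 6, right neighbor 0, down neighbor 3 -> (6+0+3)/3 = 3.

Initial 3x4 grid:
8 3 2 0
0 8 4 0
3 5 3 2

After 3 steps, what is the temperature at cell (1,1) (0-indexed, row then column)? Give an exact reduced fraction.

Step 1: cell (1,1) = 4
Step 2: cell (1,1) = 443/100
Step 3: cell (1,1) = 11191/3000
Full grid after step 3:
  1745/432 7051/1800 9977/3600 1111/540
  60523/14400 11191/3000 18467/6000 15179/7200
  104/27 27979/7200 21979/7200 5299/2160

Answer: 11191/3000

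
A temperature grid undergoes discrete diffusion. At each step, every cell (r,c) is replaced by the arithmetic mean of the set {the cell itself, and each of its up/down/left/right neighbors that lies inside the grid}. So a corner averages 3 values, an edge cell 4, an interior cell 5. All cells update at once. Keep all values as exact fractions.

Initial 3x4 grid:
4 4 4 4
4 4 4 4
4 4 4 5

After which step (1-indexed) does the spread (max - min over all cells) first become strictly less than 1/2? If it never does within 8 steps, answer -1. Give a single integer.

Answer: 1

Derivation:
Step 1: max=13/3, min=4, spread=1/3
  -> spread < 1/2 first at step 1
Step 2: max=77/18, min=4, spread=5/18
Step 3: max=905/216, min=4, spread=41/216
Step 4: max=107897/25920, min=4, spread=4217/25920
Step 5: max=6429949/1555200, min=28879/7200, spread=38417/311040
Step 6: max=384448211/93312000, min=578597/144000, spread=1903471/18662400
Step 7: max=22995869089/5598720000, min=17395759/4320000, spread=18038617/223948800
Step 8: max=1376960982851/335923200000, min=1568126759/388800000, spread=883978523/13436928000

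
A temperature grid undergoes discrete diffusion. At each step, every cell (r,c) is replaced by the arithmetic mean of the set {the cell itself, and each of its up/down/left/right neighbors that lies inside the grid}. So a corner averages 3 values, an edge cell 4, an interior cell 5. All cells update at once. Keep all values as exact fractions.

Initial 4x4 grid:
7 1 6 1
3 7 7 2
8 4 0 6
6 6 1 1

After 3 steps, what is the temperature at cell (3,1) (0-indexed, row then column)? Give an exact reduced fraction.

Step 1: cell (3,1) = 17/4
Step 2: cell (3,1) = 215/48
Step 3: cell (3,1) = 6299/1440
Full grid after step 3:
  5117/1080 8317/1800 799/200 2663/720
  18719/3600 13649/3000 8021/2000 2831/800
  3703/720 27937/6000 10943/3000 4427/1440
  2255/432 6299/1440 4811/1440 3083/1080

Answer: 6299/1440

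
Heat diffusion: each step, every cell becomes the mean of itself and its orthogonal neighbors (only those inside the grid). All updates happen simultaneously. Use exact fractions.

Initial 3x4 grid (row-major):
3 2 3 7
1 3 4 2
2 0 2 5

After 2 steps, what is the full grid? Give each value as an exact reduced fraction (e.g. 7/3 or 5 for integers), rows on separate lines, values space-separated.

Answer: 7/3 43/16 271/80 25/6
29/16 231/100 321/100 143/40
5/3 15/8 103/40 41/12

Derivation:
After step 1:
  2 11/4 4 4
  9/4 2 14/5 9/2
  1 7/4 11/4 3
After step 2:
  7/3 43/16 271/80 25/6
  29/16 231/100 321/100 143/40
  5/3 15/8 103/40 41/12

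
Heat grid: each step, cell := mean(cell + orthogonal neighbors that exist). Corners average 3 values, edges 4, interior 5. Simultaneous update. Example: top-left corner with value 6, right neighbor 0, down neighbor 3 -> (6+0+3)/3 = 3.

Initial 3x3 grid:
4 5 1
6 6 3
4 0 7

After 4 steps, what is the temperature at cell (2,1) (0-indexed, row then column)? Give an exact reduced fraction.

Step 1: cell (2,1) = 17/4
Step 2: cell (2,1) = 179/48
Step 3: cell (2,1) = 11641/2880
Step 4: cell (2,1) = 686987/172800
Full grid after step 4:
  4639/1080 29363/7200 34237/8640
  90689/21600 147647/36000 668887/172800
  108011/25920 686987/172800 50653/12960

Answer: 686987/172800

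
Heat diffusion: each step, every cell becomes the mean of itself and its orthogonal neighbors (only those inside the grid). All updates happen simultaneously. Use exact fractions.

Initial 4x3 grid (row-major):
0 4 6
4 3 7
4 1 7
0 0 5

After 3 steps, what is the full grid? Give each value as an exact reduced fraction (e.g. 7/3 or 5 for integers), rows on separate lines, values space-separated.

Answer: 6913/2160 55201/14400 1241/270
10619/3600 1394/375 32563/7200
2251/900 19259/6000 9661/2400
467/216 19373/7200 499/144

Derivation:
After step 1:
  8/3 13/4 17/3
  11/4 19/5 23/4
  9/4 3 5
  4/3 3/2 4
After step 2:
  26/9 923/240 44/9
  43/15 371/100 1213/240
  7/3 311/100 71/16
  61/36 59/24 7/2
After step 3:
  6913/2160 55201/14400 1241/270
  10619/3600 1394/375 32563/7200
  2251/900 19259/6000 9661/2400
  467/216 19373/7200 499/144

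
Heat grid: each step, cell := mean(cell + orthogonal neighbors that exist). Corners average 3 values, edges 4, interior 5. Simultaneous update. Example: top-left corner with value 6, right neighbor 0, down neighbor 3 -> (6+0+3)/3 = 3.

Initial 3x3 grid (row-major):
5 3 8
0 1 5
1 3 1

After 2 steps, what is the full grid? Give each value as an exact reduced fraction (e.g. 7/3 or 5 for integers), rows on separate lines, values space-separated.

Answer: 26/9 293/80 40/9
163/80 273/100 869/240
55/36 247/120 11/4

Derivation:
After step 1:
  8/3 17/4 16/3
  7/4 12/5 15/4
  4/3 3/2 3
After step 2:
  26/9 293/80 40/9
  163/80 273/100 869/240
  55/36 247/120 11/4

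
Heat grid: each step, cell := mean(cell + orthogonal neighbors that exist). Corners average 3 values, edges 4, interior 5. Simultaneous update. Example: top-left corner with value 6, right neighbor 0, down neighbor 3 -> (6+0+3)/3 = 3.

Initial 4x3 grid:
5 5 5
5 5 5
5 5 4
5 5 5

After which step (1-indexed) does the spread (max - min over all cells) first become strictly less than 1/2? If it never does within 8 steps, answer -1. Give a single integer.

Answer: 1

Derivation:
Step 1: max=5, min=14/3, spread=1/3
  -> spread < 1/2 first at step 1
Step 2: max=5, min=569/120, spread=31/120
Step 3: max=5, min=5189/1080, spread=211/1080
Step 4: max=8953/1800, min=523103/108000, spread=14077/108000
Step 5: max=536317/108000, min=4719593/972000, spread=5363/48600
Step 6: max=297131/60000, min=142059191/29160000, spread=93859/1166400
Step 7: max=480663533/97200000, min=8537725519/1749600000, spread=4568723/69984000
Step 8: max=14398381111/2916000000, min=513099564371/104976000000, spread=8387449/167961600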